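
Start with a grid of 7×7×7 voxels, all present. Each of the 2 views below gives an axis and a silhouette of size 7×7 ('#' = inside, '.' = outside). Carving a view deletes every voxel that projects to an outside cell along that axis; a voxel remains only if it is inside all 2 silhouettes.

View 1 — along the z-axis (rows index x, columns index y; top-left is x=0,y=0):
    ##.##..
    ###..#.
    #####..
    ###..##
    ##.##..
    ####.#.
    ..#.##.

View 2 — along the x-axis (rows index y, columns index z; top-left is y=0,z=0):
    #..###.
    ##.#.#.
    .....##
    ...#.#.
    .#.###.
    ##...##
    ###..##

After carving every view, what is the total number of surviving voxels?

before carving: 343 voxels (7×7×7)
carve view 1 (along z, XY-mask fill 30/49): 210 voxels remain
carve view 2 (along x, YZ-mask fill 25/49): 103 voxels remain

103 voxels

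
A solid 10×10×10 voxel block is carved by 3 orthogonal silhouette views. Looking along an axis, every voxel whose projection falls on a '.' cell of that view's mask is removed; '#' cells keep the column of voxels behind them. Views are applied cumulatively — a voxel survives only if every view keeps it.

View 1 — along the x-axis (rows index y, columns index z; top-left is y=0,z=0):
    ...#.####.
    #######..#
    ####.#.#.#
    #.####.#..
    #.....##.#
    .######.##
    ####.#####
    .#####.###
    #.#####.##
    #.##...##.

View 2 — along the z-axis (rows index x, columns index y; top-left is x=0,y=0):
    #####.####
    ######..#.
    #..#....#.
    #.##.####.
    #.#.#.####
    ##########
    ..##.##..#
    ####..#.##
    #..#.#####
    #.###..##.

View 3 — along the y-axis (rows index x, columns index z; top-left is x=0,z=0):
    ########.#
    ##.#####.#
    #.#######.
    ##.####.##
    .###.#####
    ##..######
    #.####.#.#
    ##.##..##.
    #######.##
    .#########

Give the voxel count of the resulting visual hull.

full grid |V| = 1000
[1] x-view keeps 68 columns → grid now 680
[2] z-view keeps 68 columns → grid now 460
[3] y-view keeps 80 columns → grid now 374

374 voxels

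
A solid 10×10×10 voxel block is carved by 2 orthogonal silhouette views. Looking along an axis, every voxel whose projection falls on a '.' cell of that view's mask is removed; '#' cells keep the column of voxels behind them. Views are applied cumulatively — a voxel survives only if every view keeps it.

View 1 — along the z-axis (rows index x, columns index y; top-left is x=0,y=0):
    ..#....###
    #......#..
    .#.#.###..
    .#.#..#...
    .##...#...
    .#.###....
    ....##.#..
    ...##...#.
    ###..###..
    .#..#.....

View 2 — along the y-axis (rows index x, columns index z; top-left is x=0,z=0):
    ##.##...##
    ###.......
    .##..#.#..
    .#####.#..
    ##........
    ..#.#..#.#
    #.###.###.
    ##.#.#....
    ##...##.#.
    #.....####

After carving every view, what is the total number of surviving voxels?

full grid |V| = 1000
after view 1 [z-axis, 35 of 100 cells solid] → remaining = 350
after view 2 [y-axis, 46 of 100 cells solid] → remaining = 163

voxel count = 163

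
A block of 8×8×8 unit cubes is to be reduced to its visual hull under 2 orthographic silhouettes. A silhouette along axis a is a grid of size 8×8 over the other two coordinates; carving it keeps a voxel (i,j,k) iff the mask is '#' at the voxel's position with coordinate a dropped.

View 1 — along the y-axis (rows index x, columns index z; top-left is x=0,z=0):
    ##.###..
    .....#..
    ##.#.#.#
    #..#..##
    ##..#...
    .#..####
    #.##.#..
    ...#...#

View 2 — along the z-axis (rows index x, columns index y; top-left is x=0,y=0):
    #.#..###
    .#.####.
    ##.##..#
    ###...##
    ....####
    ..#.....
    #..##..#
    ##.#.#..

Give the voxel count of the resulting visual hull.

full grid |V| = 512
  1. axis=1 (XZ plane), |mask|=29  ⇒  voxels=232
  2. axis=2 (XY plane), |mask|=33  ⇒  voxels=116

remaining voxels: 116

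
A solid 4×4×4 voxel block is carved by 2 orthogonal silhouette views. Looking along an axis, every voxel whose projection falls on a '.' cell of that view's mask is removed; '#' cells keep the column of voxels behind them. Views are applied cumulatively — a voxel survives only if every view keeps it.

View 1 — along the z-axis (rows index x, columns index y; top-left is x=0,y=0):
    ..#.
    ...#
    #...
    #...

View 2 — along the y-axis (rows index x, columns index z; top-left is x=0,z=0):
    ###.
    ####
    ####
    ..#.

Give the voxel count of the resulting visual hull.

start: 4×4×4 = 64 voxels
V1 z: intersect with XY mask (4 set) -- 16 left
V2 y: intersect with XZ mask (12 set) -- 12 left

|visual hull| = 12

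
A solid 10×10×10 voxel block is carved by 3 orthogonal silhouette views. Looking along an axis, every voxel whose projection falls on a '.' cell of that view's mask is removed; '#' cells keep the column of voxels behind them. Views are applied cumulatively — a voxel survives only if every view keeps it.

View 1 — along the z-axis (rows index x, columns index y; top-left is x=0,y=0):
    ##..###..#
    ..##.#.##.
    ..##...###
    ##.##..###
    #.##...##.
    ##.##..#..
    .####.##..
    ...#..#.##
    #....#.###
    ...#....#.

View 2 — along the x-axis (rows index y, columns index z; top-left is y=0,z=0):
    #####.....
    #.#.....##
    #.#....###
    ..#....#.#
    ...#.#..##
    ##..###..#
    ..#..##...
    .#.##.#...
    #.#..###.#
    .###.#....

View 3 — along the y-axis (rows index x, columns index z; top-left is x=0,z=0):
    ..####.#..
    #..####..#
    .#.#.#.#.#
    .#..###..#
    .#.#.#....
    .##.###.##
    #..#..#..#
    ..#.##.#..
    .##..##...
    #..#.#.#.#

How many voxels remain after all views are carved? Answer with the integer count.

111 voxels

full grid |V| = 1000
carve view 1 (along z, XY-mask fill 50/100): 500 voxels remain
carve view 2 (along x, YZ-mask fill 44/100): 218 voxels remain
carve view 3 (along y, XZ-mask fill 48/100): 111 voxels remain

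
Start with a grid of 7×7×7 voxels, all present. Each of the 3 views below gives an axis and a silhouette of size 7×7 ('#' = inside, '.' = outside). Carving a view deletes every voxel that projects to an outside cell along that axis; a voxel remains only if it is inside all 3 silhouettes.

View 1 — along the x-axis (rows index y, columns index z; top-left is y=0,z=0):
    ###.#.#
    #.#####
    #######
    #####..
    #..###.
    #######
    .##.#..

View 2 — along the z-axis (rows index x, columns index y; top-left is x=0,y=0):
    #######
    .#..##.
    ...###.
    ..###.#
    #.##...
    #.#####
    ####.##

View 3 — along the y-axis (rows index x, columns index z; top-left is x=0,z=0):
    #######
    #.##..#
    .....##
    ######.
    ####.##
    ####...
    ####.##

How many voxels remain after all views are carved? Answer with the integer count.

128 voxels

before carving: 343 voxels (7×7×7)
carve view 1 (along x, YZ-mask fill 37/49): 259 voxels remain
carve view 2 (along z, XY-mask fill 32/49): 170 voxels remain
carve view 3 (along y, XZ-mask fill 35/49): 128 voxels remain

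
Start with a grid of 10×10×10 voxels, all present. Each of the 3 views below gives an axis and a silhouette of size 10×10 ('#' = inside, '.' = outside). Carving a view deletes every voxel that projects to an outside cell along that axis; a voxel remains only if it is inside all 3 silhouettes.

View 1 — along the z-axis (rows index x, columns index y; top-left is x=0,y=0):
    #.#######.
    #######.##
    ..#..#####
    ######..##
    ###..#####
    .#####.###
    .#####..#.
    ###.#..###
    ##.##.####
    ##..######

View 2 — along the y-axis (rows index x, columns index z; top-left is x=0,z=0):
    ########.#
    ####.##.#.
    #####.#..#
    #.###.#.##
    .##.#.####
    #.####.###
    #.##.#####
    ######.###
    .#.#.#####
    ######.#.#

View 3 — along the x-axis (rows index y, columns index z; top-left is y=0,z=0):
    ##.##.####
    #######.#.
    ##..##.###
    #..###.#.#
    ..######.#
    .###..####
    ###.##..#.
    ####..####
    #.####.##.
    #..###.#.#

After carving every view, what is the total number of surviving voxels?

before carving: 1000 voxels (10×10×10)
after view 1 [z-axis, 76 of 100 cells solid] → remaining = 760
after view 2 [y-axis, 77 of 100 cells solid] → remaining = 584
after view 3 [x-axis, 70 of 100 cells solid] → remaining = 408

remaining voxels: 408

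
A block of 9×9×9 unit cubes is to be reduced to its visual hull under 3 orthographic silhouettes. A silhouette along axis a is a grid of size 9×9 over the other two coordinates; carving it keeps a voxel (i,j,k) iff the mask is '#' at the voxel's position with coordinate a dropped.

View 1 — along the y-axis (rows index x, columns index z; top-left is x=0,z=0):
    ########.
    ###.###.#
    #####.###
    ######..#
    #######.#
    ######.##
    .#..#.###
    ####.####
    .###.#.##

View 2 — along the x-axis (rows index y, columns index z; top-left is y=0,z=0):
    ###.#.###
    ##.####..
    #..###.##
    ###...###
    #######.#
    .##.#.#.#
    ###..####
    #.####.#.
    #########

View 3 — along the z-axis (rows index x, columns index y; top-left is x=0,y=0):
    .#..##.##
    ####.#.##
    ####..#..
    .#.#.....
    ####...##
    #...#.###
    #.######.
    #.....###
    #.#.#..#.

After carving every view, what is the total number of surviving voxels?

start: 9×9×9 = 729 voxels
after view 1 [y-axis, 65 of 81 cells solid] → remaining = 585
after view 2 [x-axis, 60 of 81 cells solid] → remaining = 435
after view 3 [z-axis, 45 of 81 cells solid] → remaining = 242

242 voxels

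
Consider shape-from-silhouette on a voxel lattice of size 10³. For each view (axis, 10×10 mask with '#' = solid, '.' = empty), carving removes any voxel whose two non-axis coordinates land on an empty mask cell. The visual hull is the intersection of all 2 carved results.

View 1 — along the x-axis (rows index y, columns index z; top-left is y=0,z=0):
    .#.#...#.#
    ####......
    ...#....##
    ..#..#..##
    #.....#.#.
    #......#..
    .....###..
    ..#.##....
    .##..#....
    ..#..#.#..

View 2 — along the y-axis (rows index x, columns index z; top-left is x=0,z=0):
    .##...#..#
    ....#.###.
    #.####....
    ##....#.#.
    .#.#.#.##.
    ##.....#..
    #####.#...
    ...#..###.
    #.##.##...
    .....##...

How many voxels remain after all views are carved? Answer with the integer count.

full grid |V| = 1000
[1] x-view keeps 32 columns → grid now 320
[2] y-view keeps 42 columns → grid now 133

voxel count = 133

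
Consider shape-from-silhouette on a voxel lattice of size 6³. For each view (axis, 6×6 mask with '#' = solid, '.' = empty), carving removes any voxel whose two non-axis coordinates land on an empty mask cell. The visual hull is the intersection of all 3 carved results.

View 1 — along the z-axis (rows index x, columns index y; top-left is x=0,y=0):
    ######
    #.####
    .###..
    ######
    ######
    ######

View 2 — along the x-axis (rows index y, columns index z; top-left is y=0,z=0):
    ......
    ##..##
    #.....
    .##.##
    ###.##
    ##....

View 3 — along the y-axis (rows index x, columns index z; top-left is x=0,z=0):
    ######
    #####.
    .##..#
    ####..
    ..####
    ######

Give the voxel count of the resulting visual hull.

|visual hull| = 65

initial block: 6^3 = 216
carve view 1 (along z, XY-mask fill 32/36): 192 voxels remain
carve view 2 (along x, YZ-mask fill 16/36): 85 voxels remain
carve view 3 (along y, XZ-mask fill 28/36): 65 voxels remain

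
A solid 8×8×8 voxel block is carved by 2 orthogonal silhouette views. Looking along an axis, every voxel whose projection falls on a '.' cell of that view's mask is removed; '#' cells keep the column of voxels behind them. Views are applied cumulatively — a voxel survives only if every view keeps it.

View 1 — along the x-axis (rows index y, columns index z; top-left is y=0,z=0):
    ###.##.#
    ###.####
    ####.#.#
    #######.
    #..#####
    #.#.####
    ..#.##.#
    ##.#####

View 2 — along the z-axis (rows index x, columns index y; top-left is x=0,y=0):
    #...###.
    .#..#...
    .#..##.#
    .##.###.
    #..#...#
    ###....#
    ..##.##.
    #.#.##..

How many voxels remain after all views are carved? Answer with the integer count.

voxel count = 183

before carving: 512 voxels (8×8×8)
after view 1 [x-axis, 49 of 64 cells solid] → remaining = 392
after view 2 [z-axis, 30 of 64 cells solid] → remaining = 183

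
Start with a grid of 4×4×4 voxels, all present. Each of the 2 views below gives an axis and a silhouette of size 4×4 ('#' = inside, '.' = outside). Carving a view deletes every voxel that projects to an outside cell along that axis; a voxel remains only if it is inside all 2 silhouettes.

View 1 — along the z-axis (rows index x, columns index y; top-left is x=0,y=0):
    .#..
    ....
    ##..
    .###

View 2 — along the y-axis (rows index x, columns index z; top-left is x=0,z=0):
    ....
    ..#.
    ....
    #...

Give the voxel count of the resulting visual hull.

voxel count = 3

full grid |V| = 64
  1. axis=2 (XY plane), |mask|=6  ⇒  voxels=24
  2. axis=1 (XZ plane), |mask|=2  ⇒  voxels=3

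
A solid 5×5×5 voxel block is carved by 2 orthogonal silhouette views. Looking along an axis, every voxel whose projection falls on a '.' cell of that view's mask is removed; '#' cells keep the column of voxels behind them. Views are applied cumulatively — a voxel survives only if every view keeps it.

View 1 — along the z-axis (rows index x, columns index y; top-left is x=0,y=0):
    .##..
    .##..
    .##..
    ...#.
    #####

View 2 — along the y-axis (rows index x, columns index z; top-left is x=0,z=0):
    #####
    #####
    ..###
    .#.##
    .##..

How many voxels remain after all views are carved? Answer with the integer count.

start: 5×5×5 = 125 voxels
step 1: project along z, AND mask (12/25) → |grid| = 60
step 2: project along y, AND mask (18/25) → |grid| = 39

|visual hull| = 39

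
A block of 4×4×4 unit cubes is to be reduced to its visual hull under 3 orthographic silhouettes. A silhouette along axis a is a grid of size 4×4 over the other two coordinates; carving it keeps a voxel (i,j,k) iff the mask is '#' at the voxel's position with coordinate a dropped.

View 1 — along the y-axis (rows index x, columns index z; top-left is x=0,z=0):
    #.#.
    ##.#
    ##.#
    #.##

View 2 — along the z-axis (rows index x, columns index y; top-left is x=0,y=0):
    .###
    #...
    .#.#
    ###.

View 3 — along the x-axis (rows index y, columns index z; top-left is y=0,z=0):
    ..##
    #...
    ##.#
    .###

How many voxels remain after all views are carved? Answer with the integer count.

full grid |V| = 64
[1] y-view keeps 11 columns → grid now 44
[2] z-view keeps 9 columns → grid now 24
[3] x-view keeps 9 columns → grid now 12

remaining voxels: 12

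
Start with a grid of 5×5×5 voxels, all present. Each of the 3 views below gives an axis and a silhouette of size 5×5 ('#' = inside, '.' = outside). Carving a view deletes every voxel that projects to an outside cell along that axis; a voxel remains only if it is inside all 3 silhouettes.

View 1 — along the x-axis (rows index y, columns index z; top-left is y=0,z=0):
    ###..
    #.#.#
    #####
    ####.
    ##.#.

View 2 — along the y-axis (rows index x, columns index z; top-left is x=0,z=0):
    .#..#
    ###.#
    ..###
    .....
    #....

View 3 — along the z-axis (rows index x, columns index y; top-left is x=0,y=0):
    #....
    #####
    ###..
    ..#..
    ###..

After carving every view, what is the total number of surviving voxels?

25 voxels

full grid |V| = 125
  1. axis=0 (YZ plane), |mask|=18  ⇒  voxels=90
  2. axis=1 (XZ plane), |mask|=10  ⇒  voxels=35
  3. axis=2 (XY plane), |mask|=13  ⇒  voxels=25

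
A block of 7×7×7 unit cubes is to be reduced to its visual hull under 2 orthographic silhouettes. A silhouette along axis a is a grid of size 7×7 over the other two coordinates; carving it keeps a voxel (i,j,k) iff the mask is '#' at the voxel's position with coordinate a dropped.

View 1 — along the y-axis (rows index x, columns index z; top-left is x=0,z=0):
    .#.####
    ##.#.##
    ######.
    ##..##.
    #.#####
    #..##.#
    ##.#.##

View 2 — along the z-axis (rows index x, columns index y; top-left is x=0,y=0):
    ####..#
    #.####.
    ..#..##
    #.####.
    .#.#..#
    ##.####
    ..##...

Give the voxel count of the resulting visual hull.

before carving: 343 voxels (7×7×7)
after view 1 [y-axis, 35 of 49 cells solid] → remaining = 245
after view 2 [z-axis, 29 of 49 cells solid] → remaining = 140

|visual hull| = 140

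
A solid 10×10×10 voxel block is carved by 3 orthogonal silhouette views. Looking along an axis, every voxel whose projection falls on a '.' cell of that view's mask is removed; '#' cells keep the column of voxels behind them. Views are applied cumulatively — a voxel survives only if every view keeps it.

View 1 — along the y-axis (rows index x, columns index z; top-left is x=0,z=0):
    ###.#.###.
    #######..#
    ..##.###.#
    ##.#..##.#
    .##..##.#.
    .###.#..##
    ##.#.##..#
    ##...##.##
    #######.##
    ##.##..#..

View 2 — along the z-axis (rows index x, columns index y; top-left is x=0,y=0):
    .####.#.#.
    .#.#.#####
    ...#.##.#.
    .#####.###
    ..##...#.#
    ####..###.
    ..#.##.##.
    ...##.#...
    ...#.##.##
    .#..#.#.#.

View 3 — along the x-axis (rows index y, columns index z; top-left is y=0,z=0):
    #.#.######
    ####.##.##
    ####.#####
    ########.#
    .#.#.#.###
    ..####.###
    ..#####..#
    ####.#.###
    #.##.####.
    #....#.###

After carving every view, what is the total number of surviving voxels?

|visual hull| = 250

initial block: 10^3 = 1000
step 1: project along y, AND mask (64/100) → |grid| = 640
step 2: project along z, AND mask (53/100) → |grid| = 345
step 3: project along x, AND mask (73/100) → |grid| = 250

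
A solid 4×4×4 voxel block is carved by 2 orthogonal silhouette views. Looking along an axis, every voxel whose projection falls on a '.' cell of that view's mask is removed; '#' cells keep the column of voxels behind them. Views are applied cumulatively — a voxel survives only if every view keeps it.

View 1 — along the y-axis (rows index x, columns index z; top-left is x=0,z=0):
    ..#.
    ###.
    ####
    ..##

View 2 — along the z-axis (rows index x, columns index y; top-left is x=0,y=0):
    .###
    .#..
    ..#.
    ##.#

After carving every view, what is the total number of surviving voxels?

before carving: 64 voxels (4×4×4)
[1] y-view keeps 10 columns → grid now 40
[2] z-view keeps 8 columns → grid now 16

|visual hull| = 16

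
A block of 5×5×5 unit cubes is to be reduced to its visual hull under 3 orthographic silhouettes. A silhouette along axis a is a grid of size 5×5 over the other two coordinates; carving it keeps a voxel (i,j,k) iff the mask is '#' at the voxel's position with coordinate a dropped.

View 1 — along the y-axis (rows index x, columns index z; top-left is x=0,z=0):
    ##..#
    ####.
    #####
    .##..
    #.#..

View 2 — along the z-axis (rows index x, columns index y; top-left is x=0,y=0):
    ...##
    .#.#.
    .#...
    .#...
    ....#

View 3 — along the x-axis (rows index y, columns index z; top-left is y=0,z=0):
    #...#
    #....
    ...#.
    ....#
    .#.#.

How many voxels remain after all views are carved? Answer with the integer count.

voxel count = 4

initial block: 5^3 = 125
V1 y: intersect with XZ mask (16 set) -- 80 left
V2 z: intersect with XY mask (7 set) -- 23 left
V3 x: intersect with YZ mask (7 set) -- 4 left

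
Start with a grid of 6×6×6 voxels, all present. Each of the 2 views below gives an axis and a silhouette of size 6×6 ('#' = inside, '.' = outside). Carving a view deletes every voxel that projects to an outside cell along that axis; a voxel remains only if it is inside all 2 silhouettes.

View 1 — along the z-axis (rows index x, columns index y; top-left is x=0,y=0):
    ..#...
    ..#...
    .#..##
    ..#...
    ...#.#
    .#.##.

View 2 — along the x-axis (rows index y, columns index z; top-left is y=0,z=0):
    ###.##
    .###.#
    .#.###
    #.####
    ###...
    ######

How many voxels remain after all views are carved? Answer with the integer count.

full grid |V| = 216
V1 z: intersect with XY mask (11 set) -- 66 left
V2 x: intersect with YZ mask (27 set) -- 48 left

voxel count = 48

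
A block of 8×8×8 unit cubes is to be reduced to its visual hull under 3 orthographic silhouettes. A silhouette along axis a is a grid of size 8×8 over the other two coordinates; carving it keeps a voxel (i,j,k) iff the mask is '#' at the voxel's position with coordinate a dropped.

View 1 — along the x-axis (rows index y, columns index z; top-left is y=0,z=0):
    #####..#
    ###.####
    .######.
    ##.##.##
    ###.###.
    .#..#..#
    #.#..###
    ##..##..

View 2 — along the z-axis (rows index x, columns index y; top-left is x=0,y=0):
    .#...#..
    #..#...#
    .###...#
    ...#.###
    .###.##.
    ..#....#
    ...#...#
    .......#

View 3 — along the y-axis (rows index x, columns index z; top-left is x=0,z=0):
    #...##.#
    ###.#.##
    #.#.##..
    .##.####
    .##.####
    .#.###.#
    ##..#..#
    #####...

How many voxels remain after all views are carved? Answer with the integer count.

voxel count = 84

before carving: 512 voxels (8×8×8)
carve view 1 (along x, YZ-mask fill 43/64): 344 voxels remain
carve view 2 (along z, XY-mask fill 23/64): 118 voxels remain
carve view 3 (along y, XZ-mask fill 40/64): 84 voxels remain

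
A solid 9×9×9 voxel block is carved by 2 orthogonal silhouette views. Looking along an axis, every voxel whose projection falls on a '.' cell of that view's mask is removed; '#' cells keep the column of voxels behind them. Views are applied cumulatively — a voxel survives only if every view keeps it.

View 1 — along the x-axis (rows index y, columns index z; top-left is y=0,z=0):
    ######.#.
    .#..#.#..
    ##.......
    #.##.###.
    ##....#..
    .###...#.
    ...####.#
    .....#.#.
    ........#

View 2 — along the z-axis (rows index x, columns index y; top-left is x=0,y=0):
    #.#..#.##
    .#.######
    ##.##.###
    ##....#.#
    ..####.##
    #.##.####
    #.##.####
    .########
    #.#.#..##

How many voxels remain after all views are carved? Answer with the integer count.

remaining voxels: 196

initial block: 9^3 = 729
[1] x-view keeps 33 columns → grid now 297
[2] z-view keeps 56 columns → grid now 196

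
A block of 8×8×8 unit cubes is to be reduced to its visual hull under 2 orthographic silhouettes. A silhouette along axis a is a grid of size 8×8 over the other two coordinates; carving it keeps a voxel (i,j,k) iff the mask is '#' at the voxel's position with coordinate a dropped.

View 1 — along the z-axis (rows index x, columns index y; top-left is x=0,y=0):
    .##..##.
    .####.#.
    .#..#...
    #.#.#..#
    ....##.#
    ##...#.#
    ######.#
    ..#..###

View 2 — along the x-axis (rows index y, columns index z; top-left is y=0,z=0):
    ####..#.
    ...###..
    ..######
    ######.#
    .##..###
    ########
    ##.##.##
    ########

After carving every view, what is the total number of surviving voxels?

full grid |V| = 512
[1] z-view keeps 33 columns → grid now 264
[2] x-view keeps 48 columns → grid now 197

remaining voxels: 197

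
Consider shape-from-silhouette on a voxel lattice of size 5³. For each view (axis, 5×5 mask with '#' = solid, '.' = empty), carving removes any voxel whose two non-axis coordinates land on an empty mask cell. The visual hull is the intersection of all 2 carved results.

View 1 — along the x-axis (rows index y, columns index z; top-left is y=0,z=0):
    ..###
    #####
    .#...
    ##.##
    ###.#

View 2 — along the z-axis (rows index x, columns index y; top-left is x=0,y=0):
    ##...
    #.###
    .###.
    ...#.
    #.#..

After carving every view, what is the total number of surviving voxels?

before carving: 125 voxels (5×5×5)
[1] x-view keeps 17 columns → grid now 85
[2] z-view keeps 12 columns → grid now 38

38 voxels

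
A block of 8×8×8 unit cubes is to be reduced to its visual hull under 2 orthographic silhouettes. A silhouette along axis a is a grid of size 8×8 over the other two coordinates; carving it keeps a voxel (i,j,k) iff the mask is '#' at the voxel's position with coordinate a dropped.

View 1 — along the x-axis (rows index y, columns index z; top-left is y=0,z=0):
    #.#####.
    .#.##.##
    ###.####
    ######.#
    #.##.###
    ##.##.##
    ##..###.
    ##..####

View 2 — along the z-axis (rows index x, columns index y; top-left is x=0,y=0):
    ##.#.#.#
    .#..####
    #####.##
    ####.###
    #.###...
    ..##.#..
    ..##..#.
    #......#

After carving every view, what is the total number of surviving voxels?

|visual hull| = 219

before carving: 512 voxels (8×8×8)
  1. axis=0 (YZ plane), |mask|=48  ⇒  voxels=384
  2. axis=2 (XY plane), |mask|=36  ⇒  voxels=219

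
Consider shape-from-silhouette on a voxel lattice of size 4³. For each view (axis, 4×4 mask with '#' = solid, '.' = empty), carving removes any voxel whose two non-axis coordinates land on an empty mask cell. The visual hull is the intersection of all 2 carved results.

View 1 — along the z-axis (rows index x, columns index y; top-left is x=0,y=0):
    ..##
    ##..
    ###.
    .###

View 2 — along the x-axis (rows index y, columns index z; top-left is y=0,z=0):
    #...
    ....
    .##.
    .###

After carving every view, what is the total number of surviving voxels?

before carving: 64 voxels (4×4×4)
[1] z-view keeps 10 columns → grid now 40
[2] x-view keeps 6 columns → grid now 14

14 voxels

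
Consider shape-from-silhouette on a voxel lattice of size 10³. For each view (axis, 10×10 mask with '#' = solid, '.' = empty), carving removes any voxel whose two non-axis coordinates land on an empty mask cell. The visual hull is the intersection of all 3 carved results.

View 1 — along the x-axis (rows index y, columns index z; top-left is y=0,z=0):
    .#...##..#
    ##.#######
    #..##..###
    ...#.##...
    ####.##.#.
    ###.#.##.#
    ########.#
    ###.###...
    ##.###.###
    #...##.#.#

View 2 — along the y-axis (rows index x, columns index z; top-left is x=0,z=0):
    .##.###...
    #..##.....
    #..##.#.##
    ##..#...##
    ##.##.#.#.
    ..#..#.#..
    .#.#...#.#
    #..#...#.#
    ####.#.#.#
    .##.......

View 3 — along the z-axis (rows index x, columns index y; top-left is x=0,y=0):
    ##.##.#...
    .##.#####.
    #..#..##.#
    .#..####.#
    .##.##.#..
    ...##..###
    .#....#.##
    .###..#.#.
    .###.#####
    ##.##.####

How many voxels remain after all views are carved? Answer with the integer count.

full grid |V| = 1000
[1] x-view keeps 64 columns → grid now 640
[2] y-view keeps 45 columns → grid now 293
[3] z-view keeps 58 columns → grid now 183

|visual hull| = 183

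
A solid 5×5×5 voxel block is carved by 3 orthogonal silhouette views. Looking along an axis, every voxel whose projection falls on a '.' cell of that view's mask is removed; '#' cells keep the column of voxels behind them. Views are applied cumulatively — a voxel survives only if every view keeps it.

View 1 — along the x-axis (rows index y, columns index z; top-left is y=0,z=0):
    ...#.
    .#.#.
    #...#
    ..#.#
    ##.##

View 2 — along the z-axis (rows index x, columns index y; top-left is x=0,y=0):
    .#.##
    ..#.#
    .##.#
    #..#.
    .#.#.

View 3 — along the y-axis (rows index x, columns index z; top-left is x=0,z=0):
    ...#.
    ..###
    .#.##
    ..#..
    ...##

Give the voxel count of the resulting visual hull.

full grid |V| = 125
step 1: project along x, AND mask (11/25) → |grid| = 55
step 2: project along z, AND mask (12/25) → |grid| = 29
step 3: project along y, AND mask (10/25) → |grid| = 14

voxel count = 14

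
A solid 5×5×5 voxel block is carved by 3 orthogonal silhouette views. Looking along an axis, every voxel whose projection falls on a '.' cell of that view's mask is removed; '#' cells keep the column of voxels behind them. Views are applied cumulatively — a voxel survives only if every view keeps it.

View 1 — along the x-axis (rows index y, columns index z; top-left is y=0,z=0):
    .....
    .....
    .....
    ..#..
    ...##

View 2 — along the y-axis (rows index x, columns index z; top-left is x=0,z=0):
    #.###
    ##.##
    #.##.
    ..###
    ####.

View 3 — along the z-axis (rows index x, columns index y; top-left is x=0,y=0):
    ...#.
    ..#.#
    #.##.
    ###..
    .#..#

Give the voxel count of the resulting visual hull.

initial block: 5^3 = 125
carve view 1 (along x, YZ-mask fill 3/25): 15 voxels remain
carve view 2 (along y, XZ-mask fill 18/25): 12 voxels remain
carve view 3 (along z, XY-mask fill 11/25): 5 voxels remain

voxel count = 5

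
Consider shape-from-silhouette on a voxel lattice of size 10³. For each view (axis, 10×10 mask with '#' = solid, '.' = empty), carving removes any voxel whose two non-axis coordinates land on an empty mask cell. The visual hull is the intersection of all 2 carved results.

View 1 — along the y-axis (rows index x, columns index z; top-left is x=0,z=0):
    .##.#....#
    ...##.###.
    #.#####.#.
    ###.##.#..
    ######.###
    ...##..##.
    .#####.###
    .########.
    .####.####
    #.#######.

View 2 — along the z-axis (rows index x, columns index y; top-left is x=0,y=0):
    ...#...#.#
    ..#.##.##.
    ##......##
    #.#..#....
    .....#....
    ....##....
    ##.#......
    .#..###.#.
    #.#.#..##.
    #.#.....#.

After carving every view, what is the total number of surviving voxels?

initial block: 10^3 = 1000
[1] y-view keeps 67 columns → grid now 670
[2] z-view keeps 34 columns → grid now 228

remaining voxels: 228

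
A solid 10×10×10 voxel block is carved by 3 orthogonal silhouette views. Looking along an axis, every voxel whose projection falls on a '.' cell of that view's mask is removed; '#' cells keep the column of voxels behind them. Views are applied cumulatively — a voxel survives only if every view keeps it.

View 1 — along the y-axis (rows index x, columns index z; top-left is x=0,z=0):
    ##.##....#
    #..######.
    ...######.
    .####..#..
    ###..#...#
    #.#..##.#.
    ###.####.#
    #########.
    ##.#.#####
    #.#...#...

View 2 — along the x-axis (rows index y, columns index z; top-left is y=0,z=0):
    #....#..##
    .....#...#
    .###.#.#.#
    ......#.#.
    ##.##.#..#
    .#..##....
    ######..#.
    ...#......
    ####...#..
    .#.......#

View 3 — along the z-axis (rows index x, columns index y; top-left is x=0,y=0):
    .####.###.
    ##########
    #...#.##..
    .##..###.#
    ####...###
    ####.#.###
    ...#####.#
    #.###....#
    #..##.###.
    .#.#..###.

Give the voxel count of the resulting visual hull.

|visual hull| = 146

initial block: 10^3 = 1000
step 1: project along y, AND mask (61/100) → |grid| = 610
step 2: project along x, AND mask (38/100) → |grid| = 230
step 3: project along z, AND mask (64/100) → |grid| = 146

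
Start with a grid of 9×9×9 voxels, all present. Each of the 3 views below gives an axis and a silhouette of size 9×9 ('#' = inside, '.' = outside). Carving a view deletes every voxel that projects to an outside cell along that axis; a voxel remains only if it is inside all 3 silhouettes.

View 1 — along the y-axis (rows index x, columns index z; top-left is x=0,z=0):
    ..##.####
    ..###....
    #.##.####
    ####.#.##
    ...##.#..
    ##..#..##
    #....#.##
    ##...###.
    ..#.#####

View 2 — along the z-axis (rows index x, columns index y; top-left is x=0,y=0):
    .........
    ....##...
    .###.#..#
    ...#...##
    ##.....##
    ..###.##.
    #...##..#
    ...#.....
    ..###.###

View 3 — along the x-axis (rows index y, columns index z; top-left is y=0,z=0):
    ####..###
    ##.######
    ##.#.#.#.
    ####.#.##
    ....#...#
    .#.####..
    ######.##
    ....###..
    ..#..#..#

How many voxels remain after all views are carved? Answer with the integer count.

88 voxels

initial block: 9^3 = 729
V1 y: intersect with XZ mask (46 set) -- 414 left
V2 z: intersect with XY mask (30 set) -- 156 left
V3 x: intersect with YZ mask (48 set) -- 88 left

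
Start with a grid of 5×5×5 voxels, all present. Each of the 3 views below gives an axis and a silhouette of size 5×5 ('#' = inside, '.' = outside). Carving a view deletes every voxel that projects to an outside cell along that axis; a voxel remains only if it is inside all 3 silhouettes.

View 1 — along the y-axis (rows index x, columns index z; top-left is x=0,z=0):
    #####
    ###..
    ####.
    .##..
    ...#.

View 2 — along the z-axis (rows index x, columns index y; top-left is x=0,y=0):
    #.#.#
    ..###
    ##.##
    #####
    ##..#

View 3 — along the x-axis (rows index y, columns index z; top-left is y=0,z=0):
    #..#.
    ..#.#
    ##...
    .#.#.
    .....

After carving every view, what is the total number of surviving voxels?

voxel count = 16

initial block: 5^3 = 125
V1 y: intersect with XZ mask (15 set) -- 75 left
V2 z: intersect with XY mask (18 set) -- 53 left
V3 x: intersect with YZ mask (8 set) -- 16 left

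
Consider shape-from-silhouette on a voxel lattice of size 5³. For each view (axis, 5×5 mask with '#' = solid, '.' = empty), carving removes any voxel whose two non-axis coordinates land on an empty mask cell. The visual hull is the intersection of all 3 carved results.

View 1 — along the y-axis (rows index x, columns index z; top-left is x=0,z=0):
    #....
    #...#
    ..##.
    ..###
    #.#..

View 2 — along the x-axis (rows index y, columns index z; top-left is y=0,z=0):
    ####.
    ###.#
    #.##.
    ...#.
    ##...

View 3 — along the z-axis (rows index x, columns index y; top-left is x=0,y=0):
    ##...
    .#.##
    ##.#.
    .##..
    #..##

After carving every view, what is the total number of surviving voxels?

full grid |V| = 125
carve view 1 (along y, XZ-mask fill 10/25): 50 voxels remain
carve view 2 (along x, YZ-mask fill 14/25): 29 voxels remain
carve view 3 (along z, XY-mask fill 13/25): 16 voxels remain

voxel count = 16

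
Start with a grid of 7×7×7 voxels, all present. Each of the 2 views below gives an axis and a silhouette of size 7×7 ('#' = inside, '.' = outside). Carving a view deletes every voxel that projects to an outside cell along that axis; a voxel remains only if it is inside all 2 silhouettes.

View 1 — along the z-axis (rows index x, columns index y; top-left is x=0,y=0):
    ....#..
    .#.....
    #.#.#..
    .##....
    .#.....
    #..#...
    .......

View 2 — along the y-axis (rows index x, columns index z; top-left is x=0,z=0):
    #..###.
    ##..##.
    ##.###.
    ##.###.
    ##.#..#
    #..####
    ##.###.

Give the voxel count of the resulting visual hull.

initial block: 7^3 = 343
V1 z: intersect with XY mask (10 set) -- 70 left
V2 y: intersect with XZ mask (32 set) -- 47 left

remaining voxels: 47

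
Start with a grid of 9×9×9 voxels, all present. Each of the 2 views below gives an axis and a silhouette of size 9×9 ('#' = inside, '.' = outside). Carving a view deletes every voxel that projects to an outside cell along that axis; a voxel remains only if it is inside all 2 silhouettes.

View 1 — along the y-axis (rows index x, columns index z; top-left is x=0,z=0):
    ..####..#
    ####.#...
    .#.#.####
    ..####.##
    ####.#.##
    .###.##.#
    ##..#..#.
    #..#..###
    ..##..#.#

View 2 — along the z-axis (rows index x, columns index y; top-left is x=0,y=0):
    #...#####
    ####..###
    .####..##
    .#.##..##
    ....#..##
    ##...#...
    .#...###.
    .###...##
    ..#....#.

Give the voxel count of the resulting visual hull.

full grid |V| = 729
carve view 1 (along y, XZ-mask fill 48/81): 432 voxels remain
carve view 2 (along z, XY-mask fill 41/81): 219 voxels remain

|visual hull| = 219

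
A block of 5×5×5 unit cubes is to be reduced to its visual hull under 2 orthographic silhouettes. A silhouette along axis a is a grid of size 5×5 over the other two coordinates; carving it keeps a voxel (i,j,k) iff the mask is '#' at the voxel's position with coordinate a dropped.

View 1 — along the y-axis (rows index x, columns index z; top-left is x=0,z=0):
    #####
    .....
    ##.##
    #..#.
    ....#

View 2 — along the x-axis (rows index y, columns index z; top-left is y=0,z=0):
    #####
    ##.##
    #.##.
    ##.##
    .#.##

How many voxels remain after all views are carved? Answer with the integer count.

before carving: 125 voxels (5×5×5)
step 1: project along y, AND mask (12/25) → |grid| = 60
step 2: project along x, AND mask (19/25) → |grid| = 49

voxel count = 49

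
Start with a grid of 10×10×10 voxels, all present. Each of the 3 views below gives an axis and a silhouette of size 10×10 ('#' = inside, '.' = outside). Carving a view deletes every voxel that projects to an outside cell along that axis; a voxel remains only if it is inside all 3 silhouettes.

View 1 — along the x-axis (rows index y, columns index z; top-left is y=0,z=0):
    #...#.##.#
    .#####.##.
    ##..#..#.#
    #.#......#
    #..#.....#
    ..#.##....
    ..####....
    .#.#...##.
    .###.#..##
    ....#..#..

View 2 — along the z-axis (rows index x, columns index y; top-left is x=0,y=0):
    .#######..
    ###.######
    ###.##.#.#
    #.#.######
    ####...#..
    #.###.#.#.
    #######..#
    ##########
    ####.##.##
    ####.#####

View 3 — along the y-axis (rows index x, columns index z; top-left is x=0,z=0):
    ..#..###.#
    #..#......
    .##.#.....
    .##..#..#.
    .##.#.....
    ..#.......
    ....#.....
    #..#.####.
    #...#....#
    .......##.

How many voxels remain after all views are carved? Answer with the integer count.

start: 10×10×10 = 1000 voxels
[1] x-view keeps 42 columns → grid now 420
[2] z-view keeps 77 columns → grid now 327
[3] y-view keeps 30 columns → grid now 102

102 voxels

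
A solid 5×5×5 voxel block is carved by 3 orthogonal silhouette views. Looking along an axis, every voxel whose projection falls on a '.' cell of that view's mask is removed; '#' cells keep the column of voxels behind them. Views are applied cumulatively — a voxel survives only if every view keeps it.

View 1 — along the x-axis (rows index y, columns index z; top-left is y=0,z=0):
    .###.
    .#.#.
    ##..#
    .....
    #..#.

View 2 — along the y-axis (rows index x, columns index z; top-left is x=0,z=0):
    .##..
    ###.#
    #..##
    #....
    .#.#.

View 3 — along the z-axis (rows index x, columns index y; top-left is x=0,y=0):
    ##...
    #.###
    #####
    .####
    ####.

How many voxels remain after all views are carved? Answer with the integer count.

remaining voxels: 22

before carving: 125 voxels (5×5×5)
  1. axis=0 (YZ plane), |mask|=10  ⇒  voxels=50
  2. axis=1 (XZ plane), |mask|=12  ⇒  voxels=25
  3. axis=2 (XY plane), |mask|=19  ⇒  voxels=22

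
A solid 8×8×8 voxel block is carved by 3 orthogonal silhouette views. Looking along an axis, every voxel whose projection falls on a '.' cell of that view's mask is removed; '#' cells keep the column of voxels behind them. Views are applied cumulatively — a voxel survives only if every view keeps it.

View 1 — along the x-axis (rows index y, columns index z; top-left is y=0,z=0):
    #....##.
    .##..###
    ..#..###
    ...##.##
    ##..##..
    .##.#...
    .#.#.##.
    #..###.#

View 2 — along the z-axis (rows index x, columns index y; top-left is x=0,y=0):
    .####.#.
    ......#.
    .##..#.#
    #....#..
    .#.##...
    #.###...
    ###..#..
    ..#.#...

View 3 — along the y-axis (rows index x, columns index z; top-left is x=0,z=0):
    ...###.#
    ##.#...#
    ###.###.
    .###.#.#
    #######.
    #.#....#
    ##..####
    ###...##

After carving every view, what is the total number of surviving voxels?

remaining voxels: 62

start: 8×8×8 = 512 voxels
V1 x: intersect with YZ mask (32 set) -- 256 left
V2 z: intersect with XY mask (25 set) -- 99 left
V3 y: intersect with XZ mask (40 set) -- 62 left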